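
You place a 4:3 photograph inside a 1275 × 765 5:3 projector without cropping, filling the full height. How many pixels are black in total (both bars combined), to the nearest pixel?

That makes the image 1020.0000 px wide (765 × 4/3).
Black = 1275 − 1020.0000 = 255.0000 px.
Bar area = 255.0000 × 765 ≈ 195075 px.

195075 pixels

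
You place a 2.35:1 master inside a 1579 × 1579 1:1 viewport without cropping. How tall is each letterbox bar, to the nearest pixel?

454 px

2.35:1 (2.350) > 1:1 (1.000), so the master fills the width.
The master is 1579 / 2.350 ≈ 671.91 px tall.
1579 − 671.91 = 907.09 px of bars (453.54 each).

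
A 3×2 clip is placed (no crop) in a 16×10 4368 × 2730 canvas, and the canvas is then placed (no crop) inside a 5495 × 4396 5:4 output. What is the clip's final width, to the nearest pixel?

5152 px

Inside the 4368×2730 canvas the clip is height-limited at 4095.00 × 2730.00.
The 16×10 canvas is width-limited in 5495×4396, giving 5495.00 × 3434.38; scale factor 1.2580.
Applying the same ×1.2580: 4095.00 → 5151.56.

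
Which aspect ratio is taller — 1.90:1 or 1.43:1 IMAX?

1.9 and 1.43; 1.9 > 1.43. The smaller width-to-height ratio is the taller frame.

1.43:1 IMAX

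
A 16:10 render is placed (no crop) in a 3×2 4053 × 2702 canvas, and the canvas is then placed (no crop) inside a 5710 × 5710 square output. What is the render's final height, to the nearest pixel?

Inside the 4053×2702 canvas the render is width-limited at 4053.00 × 2533.12.
Second fit — the 3×2 canvas into 5710×5710 spans the width: 5710.00 × 3806.67 (×1.4088 from 4053×2702).
So the render's height is 2533.12 × 1.4088 ≈ 3568.75.

3569 px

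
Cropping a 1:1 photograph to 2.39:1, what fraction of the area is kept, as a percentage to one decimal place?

41.8%

The width stays; only height is cut (since 2.39:1 is wider than 1:1).
Fraction kept = (1.000)/(2.390) ≈ 41.84%.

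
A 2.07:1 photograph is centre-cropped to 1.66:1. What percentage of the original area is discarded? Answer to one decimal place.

The height stays; only width is cut (since 1.66:1 is narrower than 2.07:1).
Area ratio = (1.660)/(2.070) = 80.19%; the remaining 19.81% is cropped out.

19.8%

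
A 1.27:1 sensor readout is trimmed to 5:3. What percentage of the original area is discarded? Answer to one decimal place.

23.8%

The width stays; only height is cut (since 5:3 is wider than 1.27:1).
(1.270)/(1.667) ≈ 0.762 of the area survives, leaving 23.80% discarded.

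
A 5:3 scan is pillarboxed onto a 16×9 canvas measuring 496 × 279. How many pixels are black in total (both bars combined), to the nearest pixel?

8649 pixels

5:3 is narrower than 16×9, so it spans the full height.
That makes the image 465.0000 px wide (279 × 5/3).
Black = 496 − 465.0000 = 31.0000 px.
Bar area = 31.0000 × 279 ≈ 8649 px.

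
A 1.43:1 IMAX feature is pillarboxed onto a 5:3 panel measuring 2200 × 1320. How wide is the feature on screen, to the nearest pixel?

1888 px

Since 1.430 < 1.667, the feature is height-limited.
That makes the image 1887.60 px wide (1320 × 1.430).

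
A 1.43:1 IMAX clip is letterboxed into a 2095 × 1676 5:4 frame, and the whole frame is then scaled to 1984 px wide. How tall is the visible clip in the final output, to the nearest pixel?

In the 2095×1676 frame the clip fills the width: height = 2095 / 1.430 ≈ 1465.03 px.
Scaling 2095 → 1984 is ×0.9470, so the height becomes 1465.03 × 0.9470 ≈ 1387.41 px.

1387 px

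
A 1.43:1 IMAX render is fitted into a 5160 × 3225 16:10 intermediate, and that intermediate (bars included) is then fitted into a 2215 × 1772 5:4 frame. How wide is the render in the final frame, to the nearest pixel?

1.43:1 IMAX in 5160×3225: fills the height, so the render is 4611.75 × 3225.00.
Second fit — the 16:10 canvas into 2215×1772 spans the width: 2215.00 × 1384.38 (×0.4293 from 5160×3225).
Applying the same ×0.4293: 4611.75 → 1979.66.

1980 px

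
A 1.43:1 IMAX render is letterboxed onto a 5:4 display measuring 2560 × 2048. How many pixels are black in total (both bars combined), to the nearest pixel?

1.43:1 IMAX (1.430) > 5:4 (1.250), so the render fills the width.
That makes the image 1790.2098 px tall (2560 / 1.430).
Black = 2048 − 1790.2098 = 257.7902 px.
That's 257.7902 × 2560 ≈ 659943 black pixels.

659943 pixels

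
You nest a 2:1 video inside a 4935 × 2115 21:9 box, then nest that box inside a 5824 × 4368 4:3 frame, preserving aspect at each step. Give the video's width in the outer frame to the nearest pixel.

First fit — 2:1 into 4935×2115 spans the height: 4230.00 × 2115.00.
Second fit — the 21:9 canvas into 5824×4368 spans the width: 5824.00 × 2496.00 (×1.1801 from 4935×2115).
Applying the same ×1.1801: 4230.00 → 4992.00.

4992 px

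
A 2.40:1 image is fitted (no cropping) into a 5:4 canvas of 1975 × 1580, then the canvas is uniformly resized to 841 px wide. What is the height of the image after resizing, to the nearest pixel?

Fitted into 1975×1580, the image spans the width; its height is 1975 / 2.400 ≈ 822.92 px.
The frame scales by 841/1975 = 0.4258; 822.92 × 0.4258 ≈ 350.42 px.

350 px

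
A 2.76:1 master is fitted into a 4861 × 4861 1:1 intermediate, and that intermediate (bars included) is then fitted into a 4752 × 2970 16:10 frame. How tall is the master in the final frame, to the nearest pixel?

1076 px

First fit — 2.76:1 into 4861×4861 spans the width: 4861.00 × 1761.23.
The 1:1 canvas is height-limited in 4752×2970, giving 2970.00 × 2970.00; scale factor 0.6110.
The master scales with it: height 1761.23 × 0.6110 ≈ 1076.09.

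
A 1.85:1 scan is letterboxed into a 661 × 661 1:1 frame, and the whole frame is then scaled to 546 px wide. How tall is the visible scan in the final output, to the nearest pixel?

295 px

Fitted into 661×661, the scan spans the width; its height is 661 / 1.850 ≈ 357.30 px.
Scaling 661 → 546 is ×0.8260, so the height becomes 357.30 × 0.8260 ≈ 295.14 px.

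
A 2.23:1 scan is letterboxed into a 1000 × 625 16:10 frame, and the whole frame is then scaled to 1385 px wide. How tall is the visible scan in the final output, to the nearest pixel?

In the 1000×625 frame the scan fills the width: height = 1000 / 2.230 ≈ 448.43 px.
The frame scales by 1385/1000 = 1.3850; 448.43 × 1.3850 ≈ 621.08 px.

621 px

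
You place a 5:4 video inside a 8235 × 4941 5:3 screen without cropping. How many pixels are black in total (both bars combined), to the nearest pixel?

5:4 (1.250) < 5:3 (1.667), so the video fills the height.
Content width = 4941 × 5/4 ≈ 6176.2500 px.
8235 − 6176.2500 = 2058.7500 px of bars.
Across the 4941-px span: 2058.7500 × 4941 ≈ 10172284 px.

10172284 pixels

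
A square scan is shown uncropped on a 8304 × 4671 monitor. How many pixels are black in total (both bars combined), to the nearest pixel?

square (1.000) < 16:9 (1.778), so the scan fills the height.
That makes the image 4671.0000 px wide (4671 × 1/1).
8304 − 4671.0000 = 3633.0000 px of bars.
Bar area = 3633.0000 × 4671 ≈ 16969743 px.

16969743 pixels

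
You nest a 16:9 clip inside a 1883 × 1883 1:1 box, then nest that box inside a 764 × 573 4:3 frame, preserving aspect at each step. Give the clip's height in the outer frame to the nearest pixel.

First fit — 16:9 into 1883×1883 spans the width: 1883.00 × 1059.19.
Second fit — the 1:1 canvas into 764×573 spans the height: 573.00 × 573.00 (×0.3043 from 1883×1883).
Applying the same ×0.3043: 1059.19 → 322.31.

322 px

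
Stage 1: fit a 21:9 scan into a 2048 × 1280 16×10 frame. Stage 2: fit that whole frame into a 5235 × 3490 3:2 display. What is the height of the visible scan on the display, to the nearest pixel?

2244 px

21:9 in 2048×1280: fills the width, so the scan is 2048.00 × 877.71.
The 16×10 canvas is width-limited in 5235×3490, giving 5235.00 × 3271.88; scale factor 2.5562.
So the scan's height is 877.71 × 2.5562 ≈ 2243.57.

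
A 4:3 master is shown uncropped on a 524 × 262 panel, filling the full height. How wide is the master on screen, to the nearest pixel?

349 px

That makes the image 349.33 px wide (262 × 4/3).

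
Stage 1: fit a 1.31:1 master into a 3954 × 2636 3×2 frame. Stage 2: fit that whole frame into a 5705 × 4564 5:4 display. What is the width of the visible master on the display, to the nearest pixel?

Inside the 3954×2636 canvas the master is height-limited at 3453.16 × 2636.00.
Second fit — the 3×2 canvas into 5705×4564 spans the width: 5705.00 × 3803.33 (×1.4428 from 3954×2636).
So the master's width is 3453.16 × 1.4428 ≈ 4982.37.

4982 px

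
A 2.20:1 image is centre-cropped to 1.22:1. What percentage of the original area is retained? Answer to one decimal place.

55.5%

1.22:1 is narrower than 2.20:1, so the crop keeps the full height and trims the width.
Fraction kept = (1.220)/(2.200) ≈ 55.45%.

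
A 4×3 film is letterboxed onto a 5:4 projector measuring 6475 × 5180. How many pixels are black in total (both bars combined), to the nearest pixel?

2096281 pixels

4×3 (1.333) > 5:4 (1.250), so the film fills the width.
That makes the image 4856.2500 px tall (6475 × 3/4).
Black = 5180 − 4856.2500 = 323.7500 px.
Bar area = 323.7500 × 6475 ≈ 2096281 px.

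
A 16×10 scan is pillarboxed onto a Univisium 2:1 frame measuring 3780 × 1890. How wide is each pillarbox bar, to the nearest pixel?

16×10 (1.600) < Univisium 2:1 (2.000), so the scan fills the height.
That makes the image 3024.00 px wide (1890 × 16/10).
Black = 3780 − 3024.00 = 756.00 px, or 378.00 per bar.

378 px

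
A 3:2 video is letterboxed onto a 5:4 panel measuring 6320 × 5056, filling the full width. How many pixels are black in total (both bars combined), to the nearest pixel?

The video is 6320 × 2/3 ≈ 4213.3333 px tall.
Leftover height: 5056 − 4213.3333 = 842.6667 px.
Bar area = 842.6667 × 6320 ≈ 5325653 px.

5325653 pixels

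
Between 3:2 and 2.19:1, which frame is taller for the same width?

3:2

3:2 = 1.5 and 2.19; 2.19 > 1.5. The smaller width-to-height ratio is the taller frame.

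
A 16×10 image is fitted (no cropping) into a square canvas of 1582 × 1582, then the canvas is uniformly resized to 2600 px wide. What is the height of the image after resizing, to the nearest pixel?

Fitted into 1582×1582, the image spans the width; its height is 1582 × 10/16 ≈ 988.75 px.
Scaling 1582 → 2600 is ×1.6435, so the height becomes 988.75 × 1.6435 ≈ 1625.00 px.

1625 px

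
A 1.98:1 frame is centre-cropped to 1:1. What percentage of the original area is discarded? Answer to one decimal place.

1:1 is narrower than 1.98:1, so the crop keeps the full height and trims the width.
Fraction kept = (1.000)/(1.980) ≈ 50.51%, so 49.49% is lost.

49.5%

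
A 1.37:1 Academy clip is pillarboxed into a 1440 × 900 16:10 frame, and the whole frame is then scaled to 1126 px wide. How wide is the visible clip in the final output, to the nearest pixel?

At 1440×900 the clip is height-limited, so width = 900 × 1.370 ≈ 1233.00 px.
The frame scales by 1126/1440 = 0.7819; 1233.00 × 0.7819 ≈ 964.14 px.

964 px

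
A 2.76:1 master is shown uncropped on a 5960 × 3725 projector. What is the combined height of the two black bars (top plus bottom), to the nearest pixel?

1566 px

2.76:1 is wider than 16×10, so it spans the full width.
Content height = 5960 / 2.760 ≈ 2159.42 px.
Leftover height: 3725 − 2159.42 = 1565.58 px.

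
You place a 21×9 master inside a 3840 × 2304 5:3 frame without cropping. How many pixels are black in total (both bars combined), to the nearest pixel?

Since 2.333 > 1.667, the master is width-limited.
That makes the image 1645.7143 px tall (3840 × 9/21).
Leftover height: 2304 − 1645.7143 = 658.2857 px.
Bar area = 658.2857 × 3840 ≈ 2527817 px.

2527817 pixels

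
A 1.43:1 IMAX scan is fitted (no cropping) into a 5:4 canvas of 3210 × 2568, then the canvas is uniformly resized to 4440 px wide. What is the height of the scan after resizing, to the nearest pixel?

3105 px

At 3210×2568 the scan is width-limited, so height = 3210 / 1.430 ≈ 2244.76 px.
Scaling 3210 → 4440 is ×1.3832, so the height becomes 2244.76 × 1.3832 ≈ 3104.90 px.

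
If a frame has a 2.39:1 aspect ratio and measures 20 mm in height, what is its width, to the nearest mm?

48 mm

Width = 20 × 2.390 = 47.80.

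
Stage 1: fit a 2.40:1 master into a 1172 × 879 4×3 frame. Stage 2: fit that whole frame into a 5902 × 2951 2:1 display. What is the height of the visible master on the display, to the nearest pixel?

Inside the 1172×879 canvas the master is width-limited at 1172.00 × 488.33.
The 4×3 canvas is height-limited in 5902×2951, giving 3934.67 × 2951.00; scale factor 3.3572.
The master scales with it: height 488.33 × 3.3572 ≈ 1639.44.

1639 px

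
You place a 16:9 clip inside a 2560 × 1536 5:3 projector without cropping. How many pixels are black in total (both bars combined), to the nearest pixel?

16:9 (1.778) > 5:3 (1.667), so the clip fills the width.
The clip is 2560 × 9/16 ≈ 1440.0000 px tall.
Black = 1536 − 1440.0000 = 96.0000 px.
Bar area = 96.0000 × 2560 ≈ 245760 px.

245760 pixels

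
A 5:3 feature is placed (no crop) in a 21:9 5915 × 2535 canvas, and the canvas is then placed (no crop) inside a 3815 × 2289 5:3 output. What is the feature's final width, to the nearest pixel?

5:3 in 5915×2535: fills the height, so the feature is 4225.00 × 2535.00.
21:9 in 3815×2289: fills the width, so the intermediate becomes 3815.00 × 1635.00 — a scale of ×0.6450.
The feature scales with it: width 4225.00 × 0.6450 ≈ 2725.00.

2725 px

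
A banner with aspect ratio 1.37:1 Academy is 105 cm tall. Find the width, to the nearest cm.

144 cm

105 × 1.370 = 143.85.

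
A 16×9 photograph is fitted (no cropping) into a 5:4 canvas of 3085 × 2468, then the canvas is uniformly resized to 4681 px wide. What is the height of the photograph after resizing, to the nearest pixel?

At 3085×2468 the photograph is width-limited, so height = 3085 × 9/16 ≈ 1735.31 px.
Resizing to 4681 px wide multiplies everything by 1.5173: 1735.31 → 2633.06 px.

2633 px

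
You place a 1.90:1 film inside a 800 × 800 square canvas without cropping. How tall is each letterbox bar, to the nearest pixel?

189 px

Since 1.900 > 1.000, the film is width-limited.
The film is 800 / 1.900 ≈ 421.05 px tall.
Black = 800 − 421.05 = 378.95 px, or 189.47 per bar.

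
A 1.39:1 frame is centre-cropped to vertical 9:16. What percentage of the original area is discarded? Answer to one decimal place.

59.5%

vertical 9:16 is narrower than 1.39:1, so the crop keeps the full height and trims the width.
(0.562)/(1.390) ≈ 0.405 of the area survives, leaving 59.53% discarded.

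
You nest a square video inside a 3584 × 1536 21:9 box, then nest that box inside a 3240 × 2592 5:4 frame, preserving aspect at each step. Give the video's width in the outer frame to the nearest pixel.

1389 px

Inside the 3584×1536 canvas the video is height-limited at 1536.00 × 1536.00.
The 21:9 canvas is width-limited in 3240×2592, giving 3240.00 × 1388.57; scale factor 0.9040.
Applying the same ×0.9040: 1536.00 → 1388.57.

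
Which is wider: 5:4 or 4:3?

5:4 = 1.25 and 4:3 = 1.333; 1.333 > 1.25.

4:3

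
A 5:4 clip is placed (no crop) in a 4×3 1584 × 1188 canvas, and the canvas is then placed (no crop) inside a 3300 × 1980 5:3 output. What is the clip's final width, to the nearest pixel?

2475 px

Inside the 1584×1188 canvas the clip is height-limited at 1485.00 × 1188.00.
4×3 in 3300×1980: fills the height, so the intermediate becomes 2640.00 × 1980.00 — a scale of ×1.6667.
Applying the same ×1.6667: 1485.00 → 2475.00.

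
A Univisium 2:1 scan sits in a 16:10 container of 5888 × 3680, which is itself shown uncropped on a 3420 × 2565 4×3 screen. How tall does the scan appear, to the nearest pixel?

Univisium 2:1 in 5888×3680: fills the width, so the scan is 5888.00 × 2944.00.
The 16:10 canvas is width-limited in 3420×2565, giving 3420.00 × 2137.50; scale factor 0.5808.
So the scan's height is 2944.00 × 0.5808 ≈ 1710.00.

1710 px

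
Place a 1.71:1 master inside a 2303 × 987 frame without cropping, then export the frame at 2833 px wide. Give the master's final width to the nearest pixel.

2076 px

At 2303×987 the master is height-limited, so width = 987 × 1.710 ≈ 1687.77 px.
Scaling 2303 → 2833 is ×1.2301, so the width becomes 1687.77 × 1.2301 ≈ 2076.18 px.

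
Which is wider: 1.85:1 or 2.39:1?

1.85 and 2.39; 2.39 > 1.85.

2.39:1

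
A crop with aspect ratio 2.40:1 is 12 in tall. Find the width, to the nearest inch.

Width = 12 × 2.400 = 28.80.

29 in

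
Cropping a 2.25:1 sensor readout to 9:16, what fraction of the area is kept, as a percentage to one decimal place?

9:16 is narrower than 2.25:1, so the crop keeps the full height and trims the width.
Area ratio = (0.562)/(2.250) = 25.00% retained.

25.0%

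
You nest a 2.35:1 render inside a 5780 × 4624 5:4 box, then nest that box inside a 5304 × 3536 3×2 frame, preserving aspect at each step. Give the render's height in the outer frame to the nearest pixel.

1881 px

First fit — 2.35:1 into 5780×4624 spans the width: 5780.00 × 2459.57.
Second fit — the 5:4 canvas into 5304×3536 spans the height: 4420.00 × 3536.00 (×0.7647 from 5780×4624).
Applying the same ×0.7647: 2459.57 → 1880.85.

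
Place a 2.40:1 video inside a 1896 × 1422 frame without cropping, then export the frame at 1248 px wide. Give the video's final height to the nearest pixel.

At 1896×1422 the video is width-limited, so height = 1896 / 2.400 ≈ 790.00 px.
The frame scales by 1248/1896 = 0.6582; 790.00 × 0.6582 ≈ 520.00 px.

520 px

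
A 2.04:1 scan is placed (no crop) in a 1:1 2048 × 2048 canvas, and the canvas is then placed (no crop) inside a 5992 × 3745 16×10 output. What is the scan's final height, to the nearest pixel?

1836 px

Inside the 2048×2048 canvas the scan is width-limited at 2048.00 × 1003.92.
Second fit — the 1:1 canvas into 5992×3745 spans the height: 3745.00 × 3745.00 (×1.8286 from 2048×2048).
So the scan's height is 1003.92 × 1.8286 ≈ 1835.78.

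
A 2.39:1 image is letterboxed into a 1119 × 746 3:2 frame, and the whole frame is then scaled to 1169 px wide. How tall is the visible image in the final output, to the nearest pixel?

Fitted into 1119×746, the image spans the width; its height is 1119 / 2.390 ≈ 468.20 px.
Scaling 1119 → 1169 is ×1.0447, so the height becomes 468.20 × 1.0447 ≈ 489.12 px.

489 px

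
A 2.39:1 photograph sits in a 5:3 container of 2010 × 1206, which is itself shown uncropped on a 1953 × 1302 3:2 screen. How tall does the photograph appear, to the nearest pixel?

817 px

2.39:1 in 2010×1206: fills the width, so the photograph is 2010.00 × 841.00.
The 5:3 canvas is width-limited in 1953×1302, giving 1953.00 × 1171.80; scale factor 0.9716.
So the photograph's height is 841.00 × 0.9716 ≈ 817.15.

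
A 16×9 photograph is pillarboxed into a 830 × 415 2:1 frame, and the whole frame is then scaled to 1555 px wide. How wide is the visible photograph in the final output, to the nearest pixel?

1382 px

In the 830×415 frame the photograph fills the height: width = 415 × 16/9 ≈ 737.78 px.
Scaling 830 → 1555 is ×1.8735, so the width becomes 737.78 × 1.8735 ≈ 1382.22 px.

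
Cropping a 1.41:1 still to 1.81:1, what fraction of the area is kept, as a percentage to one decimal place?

77.9%

1.81:1 is wider than 1.41:1, so the crop keeps the full width and trims the height.
(1.410)/(1.810) ≈ 0.779 of the area survives.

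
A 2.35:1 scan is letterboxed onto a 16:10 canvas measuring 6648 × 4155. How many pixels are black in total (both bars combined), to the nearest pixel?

2.35:1 (2.350) > 16:10 (1.600), so the scan fills the width.
The scan is 6648 / 2.350 ≈ 2828.9362 px tall.
4155 − 2828.9362 = 1326.0638 px of bars.
That's 1326.0638 × 6648 ≈ 8815672 black pixels.

8815672 pixels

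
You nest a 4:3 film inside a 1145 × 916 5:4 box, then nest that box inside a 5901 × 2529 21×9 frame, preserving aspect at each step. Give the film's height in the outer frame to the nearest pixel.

2371 px

Inside the 1145×916 canvas the film is width-limited at 1145.00 × 858.75.
The 5:4 canvas is height-limited in 5901×2529, giving 3161.25 × 2529.00; scale factor 2.7609.
The film scales with it: height 858.75 × 2.7609 ≈ 2370.94.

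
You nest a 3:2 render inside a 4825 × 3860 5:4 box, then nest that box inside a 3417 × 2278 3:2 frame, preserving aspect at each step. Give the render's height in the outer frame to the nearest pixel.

Inside the 4825×3860 canvas the render is width-limited at 4825.00 × 3216.67.
5:4 in 3417×2278: fills the height, so the intermediate becomes 2847.50 × 2278.00 — a scale of ×0.5902.
Applying the same ×0.5902: 3216.67 → 1898.33.

1898 px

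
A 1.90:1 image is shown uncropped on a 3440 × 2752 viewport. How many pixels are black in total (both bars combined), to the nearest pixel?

3238669 pixels

1.90:1 is wider than 5:4, so it spans the full width.
That makes the image 1810.5263 px tall (3440 / 1.900).
2752 − 1810.5263 = 941.4737 px of bars.
Bar area = 941.4737 × 3440 ≈ 3238669 px.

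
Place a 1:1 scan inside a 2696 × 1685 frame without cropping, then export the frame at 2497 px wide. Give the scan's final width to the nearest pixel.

1561 px

At 2696×1685 the scan is height-limited, so width = 1685 × 1/1 ≈ 1685.00 px.
The frame scales by 2497/2696 = 0.9262; 1685.00 × 0.9262 ≈ 1560.62 px.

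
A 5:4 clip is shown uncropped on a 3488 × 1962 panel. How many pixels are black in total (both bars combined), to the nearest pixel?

Since 1.250 < 1.778, the clip is height-limited.
The clip is 1962 × 5/4 ≈ 2452.5000 px wide.
Leftover width: 3488 − 2452.5000 = 1035.5000 px.
That's 1035.5000 × 1962 ≈ 2031651 black pixels.

2031651 pixels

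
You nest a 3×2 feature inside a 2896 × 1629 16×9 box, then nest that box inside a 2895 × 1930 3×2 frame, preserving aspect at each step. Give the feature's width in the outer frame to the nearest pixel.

3×2 in 2896×1629: fills the height, so the feature is 2443.50 × 1629.00.
Second fit — the 16×9 canvas into 2895×1930 spans the width: 2895.00 × 1628.44 (×0.9997 from 2896×1629).
Applying the same ×0.9997: 2443.50 → 2442.66.

2443 px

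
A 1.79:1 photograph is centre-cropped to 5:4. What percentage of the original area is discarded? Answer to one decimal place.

5:4 is narrower than 1.79:1, so the crop keeps the full height and trims the width.
Fraction kept = (1.250)/(1.790) ≈ 69.83%, so 30.17% is lost.

30.2%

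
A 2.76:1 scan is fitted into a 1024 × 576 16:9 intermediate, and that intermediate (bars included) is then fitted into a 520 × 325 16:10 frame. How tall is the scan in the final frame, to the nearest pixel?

188 px

2.76:1 in 1024×576: fills the width, so the scan is 1024.00 × 371.01.
Second fit — the 16:9 canvas into 520×325 spans the width: 520.00 × 292.50 (×0.5078 from 1024×576).
So the scan's height is 371.01 × 0.5078 ≈ 188.41.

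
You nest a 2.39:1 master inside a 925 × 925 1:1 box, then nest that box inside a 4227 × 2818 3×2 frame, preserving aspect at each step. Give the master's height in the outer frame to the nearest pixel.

Inside the 925×925 canvas the master is width-limited at 925.00 × 387.03.
Second fit — the 1:1 canvas into 4227×2818 spans the height: 2818.00 × 2818.00 (×3.0465 from 925×925).
So the master's height is 387.03 × 3.0465 ≈ 1179.08.

1179 px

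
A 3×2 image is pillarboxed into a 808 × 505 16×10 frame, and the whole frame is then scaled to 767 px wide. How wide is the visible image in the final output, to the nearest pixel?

719 px

At 808×505 the image is height-limited, so width = 505 × 3/2 ≈ 757.50 px.
Resizing to 767 px wide multiplies everything by 0.9493: 757.50 → 719.06 px.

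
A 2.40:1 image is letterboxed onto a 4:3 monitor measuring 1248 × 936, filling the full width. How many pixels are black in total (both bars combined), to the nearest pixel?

519168 pixels

Content height = 1248 / 2.400 ≈ 520.0000 px.
Black = 936 − 520.0000 = 416.0000 px.
Bar area = 416.0000 × 1248 ≈ 519168 px.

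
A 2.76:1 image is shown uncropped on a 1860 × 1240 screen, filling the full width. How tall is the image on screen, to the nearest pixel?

674 px

That makes the image 673.91 px tall (1860 / 2.760).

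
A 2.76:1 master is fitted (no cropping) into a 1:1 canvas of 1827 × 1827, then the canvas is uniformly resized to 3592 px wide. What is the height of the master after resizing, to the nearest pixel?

1301 px

In the 1827×1827 frame the master fills the width: height = 1827 / 2.760 ≈ 661.96 px.
The frame scales by 3592/1827 = 1.9661; 661.96 × 1.9661 ≈ 1301.45 px.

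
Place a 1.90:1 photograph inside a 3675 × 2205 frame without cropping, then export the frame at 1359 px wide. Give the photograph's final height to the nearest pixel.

715 px

At 3675×2205 the photograph is width-limited, so height = 3675 / 1.900 ≈ 1934.21 px.
Scaling 3675 → 1359 is ×0.3698, so the height becomes 1934.21 × 0.3698 ≈ 715.26 px.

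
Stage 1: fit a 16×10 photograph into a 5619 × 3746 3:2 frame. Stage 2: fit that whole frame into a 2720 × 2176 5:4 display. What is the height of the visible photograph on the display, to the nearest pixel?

Inside the 5619×3746 canvas the photograph is width-limited at 5619.00 × 3511.88.
3:2 in 2720×2176: fills the width, so the intermediate becomes 2720.00 × 1813.33 — a scale of ×0.4841.
So the photograph's height is 3511.88 × 0.4841 ≈ 1700.00.

1700 px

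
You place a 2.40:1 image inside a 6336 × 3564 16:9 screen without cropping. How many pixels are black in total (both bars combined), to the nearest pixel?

2.40:1 (2.400) > 16:9 (1.778), so the image fills the width.
That makes the image 2640.0000 px tall (6336 / 2.400).
3564 − 2640.0000 = 924.0000 px of bars.
Across the 6336-px span: 924.0000 × 6336 ≈ 5854464 px.

5854464 pixels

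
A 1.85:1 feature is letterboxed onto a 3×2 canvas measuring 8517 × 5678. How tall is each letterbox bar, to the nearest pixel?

537 px

1.85:1 (1.850) > 3×2 (1.500), so the feature fills the width.
Content height = 8517 / 1.850 ≈ 4603.78 px.
5678 − 4603.78 = 1074.22 px of bars (537.11 each).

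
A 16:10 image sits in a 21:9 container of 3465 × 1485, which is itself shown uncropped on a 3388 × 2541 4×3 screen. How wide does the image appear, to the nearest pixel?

First fit — 16:10 into 3465×1485 spans the height: 2376.00 × 1485.00.
21:9 in 3388×2541: fills the width, so the intermediate becomes 3388.00 × 1452.00 — a scale of ×0.9778.
Applying the same ×0.9778: 2376.00 → 2323.20.

2323 px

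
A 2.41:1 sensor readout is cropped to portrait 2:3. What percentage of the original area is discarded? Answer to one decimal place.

The height stays; only width is cut (since portrait 2:3 is narrower than 2.41:1).
Fraction kept = (0.667)/(2.410) ≈ 27.66%, so 72.34% is lost.

72.3%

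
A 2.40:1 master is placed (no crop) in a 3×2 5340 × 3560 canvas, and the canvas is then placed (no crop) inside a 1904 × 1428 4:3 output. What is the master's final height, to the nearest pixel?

First fit — 2.40:1 into 5340×3560 spans the width: 5340.00 × 2225.00.
Second fit — the 3×2 canvas into 1904×1428 spans the width: 1904.00 × 1269.33 (×0.3566 from 5340×3560).
So the master's height is 2225.00 × 0.3566 ≈ 793.33.

793 px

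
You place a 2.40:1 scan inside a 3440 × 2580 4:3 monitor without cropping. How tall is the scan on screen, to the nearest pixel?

2.40:1 (2.400) > 4:3 (1.333), so the scan fills the width.
That makes the image 1433.33 px tall (3440 / 2.400).

1433 px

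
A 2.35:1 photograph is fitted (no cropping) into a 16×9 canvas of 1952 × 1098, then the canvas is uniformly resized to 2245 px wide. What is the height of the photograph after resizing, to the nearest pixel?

In the 1952×1098 frame the photograph fills the width: height = 1952 / 2.350 ≈ 830.64 px.
The frame scales by 2245/1952 = 1.1501; 830.64 × 1.1501 ≈ 955.32 px.

955 px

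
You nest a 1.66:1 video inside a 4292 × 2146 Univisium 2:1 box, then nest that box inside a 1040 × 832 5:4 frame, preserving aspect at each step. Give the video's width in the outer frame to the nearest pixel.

863 px

First fit — 1.66:1 into 4292×2146 spans the height: 3562.36 × 2146.00.
Second fit — the Univisium 2:1 canvas into 1040×832 spans the width: 1040.00 × 520.00 (×0.2423 from 4292×2146).
Applying the same ×0.2423: 3562.36 → 863.20.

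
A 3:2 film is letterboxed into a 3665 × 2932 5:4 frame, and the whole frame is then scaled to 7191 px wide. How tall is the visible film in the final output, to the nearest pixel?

4794 px

In the 3665×2932 frame the film fills the width: height = 3665 × 2/3 ≈ 2443.33 px.
Scaling 3665 → 7191 is ×1.9621, so the height becomes 2443.33 × 1.9621 ≈ 4794.00 px.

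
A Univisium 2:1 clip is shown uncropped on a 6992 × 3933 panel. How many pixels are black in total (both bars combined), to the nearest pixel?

Univisium 2:1 (2.000) > 16×9 (1.778), so the clip fills the width.
The clip is 6992 × 1/2 ≈ 3496.0000 px tall.
3933 − 3496.0000 = 437.0000 px of bars.
That's 437.0000 × 6992 ≈ 3055504 black pixels.

3055504 pixels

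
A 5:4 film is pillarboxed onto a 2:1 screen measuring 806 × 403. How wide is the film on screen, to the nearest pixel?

504 px

5:4 (1.250) < 2:1 (2.000), so the film fills the height.
Content width = 403 × 5/4 ≈ 503.75 px.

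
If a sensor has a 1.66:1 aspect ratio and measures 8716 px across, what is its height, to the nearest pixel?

5251 px

8716 / 1.660 = 5250.60.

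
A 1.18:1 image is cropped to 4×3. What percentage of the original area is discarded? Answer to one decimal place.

11.5%

The width stays; only height is cut (since 4×3 is wider than 1.18:1).
(1.180)/(1.333) ≈ 0.885 of the area survives, leaving 11.50% discarded.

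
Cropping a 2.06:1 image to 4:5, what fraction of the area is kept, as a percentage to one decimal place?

38.8%

Going from 2.06:1 to 4:5 means cutting width while keeping height.
(0.800)/(2.060) ≈ 0.388 of the area survives.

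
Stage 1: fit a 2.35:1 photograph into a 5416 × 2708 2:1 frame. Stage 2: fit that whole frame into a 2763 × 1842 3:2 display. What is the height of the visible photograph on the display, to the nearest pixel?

Inside the 5416×2708 canvas the photograph is width-limited at 5416.00 × 2304.68.
Second fit — the 2:1 canvas into 2763×1842 spans the width: 2763.00 × 1381.50 (×0.5102 from 5416×2708).
So the photograph's height is 2304.68 × 0.5102 ≈ 1175.74.

1176 px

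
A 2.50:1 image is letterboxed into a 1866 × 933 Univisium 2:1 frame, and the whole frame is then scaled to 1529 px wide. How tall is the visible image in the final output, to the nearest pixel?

612 px

In the 1866×933 frame the image fills the width: height = 1866 / 2.500 ≈ 746.40 px.
The frame scales by 1529/1866 = 0.8194; 746.40 × 0.8194 ≈ 611.60 px.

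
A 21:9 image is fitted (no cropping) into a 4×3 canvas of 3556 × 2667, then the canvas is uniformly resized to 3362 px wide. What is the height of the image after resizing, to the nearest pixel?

At 3556×2667 the image is width-limited, so height = 3556 × 9/21 ≈ 1524.00 px.
Scaling 3556 → 3362 is ×0.9454, so the height becomes 1524.00 × 0.9454 ≈ 1440.86 px.

1441 px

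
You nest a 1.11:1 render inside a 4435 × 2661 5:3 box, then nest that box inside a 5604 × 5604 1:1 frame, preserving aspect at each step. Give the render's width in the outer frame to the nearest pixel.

3732 px

First fit — 1.11:1 into 4435×2661 spans the height: 2953.71 × 2661.00.
The 5:3 canvas is width-limited in 5604×5604, giving 5604.00 × 3362.40; scale factor 1.2636.
So the render's width is 2953.71 × 1.2636 ≈ 3732.26.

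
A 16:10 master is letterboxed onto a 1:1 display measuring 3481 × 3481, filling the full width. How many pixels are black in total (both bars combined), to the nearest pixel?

4544010 pixels

Content height = 3481 × 10/16 ≈ 2175.6250 px.
Leftover height: 3481 − 2175.6250 = 1305.3750 px.
That's 1305.3750 × 3481 ≈ 4544010 black pixels.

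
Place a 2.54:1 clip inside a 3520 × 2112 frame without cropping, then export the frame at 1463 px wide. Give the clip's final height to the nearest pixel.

576 px

Fitted into 3520×2112, the clip spans the width; its height is 3520 / 2.540 ≈ 1385.83 px.
The frame scales by 1463/3520 = 0.4156; 1385.83 × 0.4156 ≈ 575.98 px.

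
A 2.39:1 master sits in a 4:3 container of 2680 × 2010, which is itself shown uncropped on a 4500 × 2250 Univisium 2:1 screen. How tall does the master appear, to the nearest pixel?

First fit — 2.39:1 into 2680×2010 spans the width: 2680.00 × 1121.34.
The 4:3 canvas is height-limited in 4500×2250, giving 3000.00 × 2250.00; scale factor 1.1194.
Applying the same ×1.1194: 1121.34 → 1255.23.

1255 px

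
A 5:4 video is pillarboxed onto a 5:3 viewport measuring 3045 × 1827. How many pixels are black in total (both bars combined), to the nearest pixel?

5:4 (1.250) < 5:3 (1.667), so the video fills the height.
That makes the image 2283.7500 px wide (1827 × 5/4).
Leftover width: 3045 − 2283.7500 = 761.2500 px.
Across the 1827-px span: 761.2500 × 1827 ≈ 1390804 px.

1390804 pixels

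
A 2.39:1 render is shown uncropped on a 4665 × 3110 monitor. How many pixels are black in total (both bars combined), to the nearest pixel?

2.39:1 (2.390) > 3×2 (1.500), so the render fills the width.
The render is 4665 / 2.390 ≈ 1951.8828 px tall.
Black = 3110 − 1951.8828 = 1158.1172 px.
Across the 4665-px span: 1158.1172 × 4665 ≈ 5402617 px.

5402617 pixels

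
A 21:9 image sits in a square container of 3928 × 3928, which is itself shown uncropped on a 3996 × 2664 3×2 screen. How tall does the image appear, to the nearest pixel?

1142 px

First fit — 21:9 into 3928×3928 spans the width: 3928.00 × 1683.43.
Second fit — the square canvas into 3996×2664 spans the height: 2664.00 × 2664.00 (×0.6782 from 3928×3928).
Applying the same ×0.6782: 1683.43 → 1141.71.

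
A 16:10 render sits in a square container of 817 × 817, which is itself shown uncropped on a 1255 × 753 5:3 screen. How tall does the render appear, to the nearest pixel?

471 px

Inside the 817×817 canvas the render is width-limited at 817.00 × 510.62.
The square canvas is height-limited in 1255×753, giving 753.00 × 753.00; scale factor 0.9217.
Applying the same ×0.9217: 510.62 → 470.62.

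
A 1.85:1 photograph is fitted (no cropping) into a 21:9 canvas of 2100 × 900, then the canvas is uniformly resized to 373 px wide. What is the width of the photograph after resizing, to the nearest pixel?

At 2100×900 the photograph is height-limited, so width = 900 × 1.850 ≈ 1665.00 px.
Resizing to 373 px wide multiplies everything by 0.1776: 1665.00 → 295.74 px.

296 px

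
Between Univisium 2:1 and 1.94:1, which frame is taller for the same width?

1.94:1

Univisium 2:1 = 2 and 1.94; 2 > 1.94. The smaller width-to-height ratio is the taller frame.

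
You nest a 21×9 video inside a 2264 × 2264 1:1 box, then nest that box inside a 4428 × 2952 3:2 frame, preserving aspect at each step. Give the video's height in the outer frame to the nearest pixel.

21×9 in 2264×2264: fills the width, so the video is 2264.00 × 970.29.
The 1:1 canvas is height-limited in 4428×2952, giving 2952.00 × 2952.00; scale factor 1.3039.
The video scales with it: height 970.29 × 1.3039 ≈ 1265.14.

1265 px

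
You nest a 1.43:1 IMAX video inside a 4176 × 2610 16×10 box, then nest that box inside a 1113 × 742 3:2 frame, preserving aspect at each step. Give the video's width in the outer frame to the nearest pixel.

995 px

Inside the 4176×2610 canvas the video is height-limited at 3732.30 × 2610.00.
Second fit — the 16×10 canvas into 1113×742 spans the width: 1113.00 × 695.62 (×0.2665 from 4176×2610).
Applying the same ×0.2665: 3732.30 → 994.74.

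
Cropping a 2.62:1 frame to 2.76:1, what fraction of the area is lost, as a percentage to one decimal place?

5.1%

2.76:1 is wider than 2.62:1, so the crop keeps the full width and trims the height.
Area ratio = (2.620)/(2.760) = 94.93%; the remaining 5.07% is cropped out.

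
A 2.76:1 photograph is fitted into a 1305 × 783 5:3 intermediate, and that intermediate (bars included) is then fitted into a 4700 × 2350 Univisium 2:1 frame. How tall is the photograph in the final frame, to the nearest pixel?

1419 px

2.76:1 in 1305×783: fills the width, so the photograph is 1305.00 × 472.83.
The 5:3 canvas is height-limited in 4700×2350, giving 3916.67 × 2350.00; scale factor 3.0013.
Applying the same ×3.0013: 472.83 → 1419.08.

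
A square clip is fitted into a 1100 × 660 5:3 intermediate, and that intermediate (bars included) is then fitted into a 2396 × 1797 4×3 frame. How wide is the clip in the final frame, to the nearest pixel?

Inside the 1100×660 canvas the clip is height-limited at 660.00 × 660.00.
5:3 in 2396×1797: fills the width, so the intermediate becomes 2396.00 × 1437.60 — a scale of ×2.1782.
So the clip's width is 660.00 × 2.1782 ≈ 1437.60.

1438 px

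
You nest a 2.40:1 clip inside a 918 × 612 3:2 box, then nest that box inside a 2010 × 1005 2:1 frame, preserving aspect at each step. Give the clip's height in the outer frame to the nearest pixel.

628 px

Inside the 918×612 canvas the clip is width-limited at 918.00 × 382.50.
3:2 in 2010×1005: fills the height, so the intermediate becomes 1507.50 × 1005.00 — a scale of ×1.6422.
Applying the same ×1.6422: 382.50 → 628.12.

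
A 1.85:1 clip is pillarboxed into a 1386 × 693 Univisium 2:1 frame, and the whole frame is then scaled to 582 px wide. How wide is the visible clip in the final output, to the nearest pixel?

In the 1386×693 frame the clip fills the height: width = 693 × 1.850 ≈ 1282.05 px.
Scaling 1386 → 582 is ×0.4199, so the width becomes 1282.05 × 0.4199 ≈ 538.35 px.

538 px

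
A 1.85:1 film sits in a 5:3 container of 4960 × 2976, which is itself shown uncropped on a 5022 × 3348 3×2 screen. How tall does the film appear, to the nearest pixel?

Inside the 4960×2976 canvas the film is width-limited at 4960.00 × 2681.08.
Second fit — the 5:3 canvas into 5022×3348 spans the width: 5022.00 × 3013.20 (×1.0125 from 4960×2976).
So the film's height is 2681.08 × 1.0125 ≈ 2714.59.

2715 px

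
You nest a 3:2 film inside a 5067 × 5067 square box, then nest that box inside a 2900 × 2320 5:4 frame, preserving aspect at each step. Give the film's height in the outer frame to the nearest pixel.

1547 px

First fit — 3:2 into 5067×5067 spans the width: 5067.00 × 3378.00.
Second fit — the square canvas into 2900×2320 spans the height: 2320.00 × 2320.00 (×0.4579 from 5067×5067).
Applying the same ×0.4579: 3378.00 → 1546.67.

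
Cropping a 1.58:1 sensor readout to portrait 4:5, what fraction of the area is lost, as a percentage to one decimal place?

49.4%

The height stays; only width is cut (since portrait 4:5 is narrower than 1.58:1).
(0.800)/(1.580) ≈ 0.506 of the area survives, leaving 49.37% discarded.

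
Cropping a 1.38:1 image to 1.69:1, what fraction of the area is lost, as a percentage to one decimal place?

18.3%

The width stays; only height is cut (since 1.69:1 is wider than 1.38:1).
Area ratio = (1.380)/(1.690) = 81.66%; the remaining 18.34% is cropped out.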